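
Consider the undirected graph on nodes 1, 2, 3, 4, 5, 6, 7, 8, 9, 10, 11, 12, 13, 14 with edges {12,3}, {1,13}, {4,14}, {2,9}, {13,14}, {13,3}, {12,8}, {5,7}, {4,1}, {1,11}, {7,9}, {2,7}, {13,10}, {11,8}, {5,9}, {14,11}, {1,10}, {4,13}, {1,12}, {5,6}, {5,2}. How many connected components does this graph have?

Starting from 2 we can reach 2, 5, 6, 7, 9. That is one component of size 5.
Starting from 1 we can reach 1, 3, 4, 8, 10, 11, 12, 13, 14. That is one component of size 9.
Total: 2 components.

2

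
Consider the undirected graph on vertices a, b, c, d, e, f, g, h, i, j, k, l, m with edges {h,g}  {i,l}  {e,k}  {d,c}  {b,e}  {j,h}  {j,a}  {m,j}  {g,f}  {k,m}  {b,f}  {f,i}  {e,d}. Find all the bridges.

The edges on the cycle b-e-k-m-j-h-g-f-b are not bridges since each lies on that cycle.
But removing d - c disconnects d from c; removing i - f disconnects i from f; removing d - e disconnects d from e; removing i - l disconnects i from l — these are bridges.
In total 5 edges are bridges.

a-j, c-d, d-e, f-i, i-l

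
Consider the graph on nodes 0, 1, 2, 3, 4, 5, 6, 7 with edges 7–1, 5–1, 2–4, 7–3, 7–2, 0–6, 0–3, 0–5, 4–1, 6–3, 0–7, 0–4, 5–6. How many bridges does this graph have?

The edges on the cycle 0-5-6-3-0 are not bridges since each lies on that cycle.
Every edge lies on some cycle, so there are no bridges.

0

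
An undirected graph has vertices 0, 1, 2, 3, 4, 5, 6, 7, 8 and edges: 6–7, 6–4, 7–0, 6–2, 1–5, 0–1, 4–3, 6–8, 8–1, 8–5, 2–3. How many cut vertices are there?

1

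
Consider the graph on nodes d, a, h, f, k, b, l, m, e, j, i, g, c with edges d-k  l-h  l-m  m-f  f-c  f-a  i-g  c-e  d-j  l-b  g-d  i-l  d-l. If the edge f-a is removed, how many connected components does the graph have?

2

Before removal there is 1 component.
f-a is a bridge — removing it separates f's side from a's side.
After removal: 2 components.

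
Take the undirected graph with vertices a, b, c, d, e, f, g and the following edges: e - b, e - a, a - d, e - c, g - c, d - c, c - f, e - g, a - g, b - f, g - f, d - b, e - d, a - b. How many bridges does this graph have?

The edges on the cycle e-a-g-e are not bridges since each lies on that cycle.
Every edge lies on some cycle, so there are no bridges.

0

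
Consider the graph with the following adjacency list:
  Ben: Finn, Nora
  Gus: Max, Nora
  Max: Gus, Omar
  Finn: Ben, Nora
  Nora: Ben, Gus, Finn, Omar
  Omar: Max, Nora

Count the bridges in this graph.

The edges on the cycle Nora-Ben-Finn-Nora are not bridges since each lies on that cycle.
Every edge lies on some cycle, so there are no bridges.

0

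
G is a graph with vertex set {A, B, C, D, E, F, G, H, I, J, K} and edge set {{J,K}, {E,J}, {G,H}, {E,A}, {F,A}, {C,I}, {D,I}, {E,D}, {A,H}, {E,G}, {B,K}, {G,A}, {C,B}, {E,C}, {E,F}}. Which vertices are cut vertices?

Removing E increases the component count from 1 to 2, so E is a cut vertex.
By contrast removing F leaves 1 component; it is not a cut vertex. No other vertex is a cut vertex either.

E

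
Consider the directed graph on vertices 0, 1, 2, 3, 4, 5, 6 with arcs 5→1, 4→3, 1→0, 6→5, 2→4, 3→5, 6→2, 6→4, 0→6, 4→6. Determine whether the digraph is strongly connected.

Yes

From 4 we can reach every vertex (0, 1, 2, 3, 4, 5, 6), and every vertex can reach 4 (0, 1, 2, 3, 4, 5, 6). So the whole graph is one strongly connected component.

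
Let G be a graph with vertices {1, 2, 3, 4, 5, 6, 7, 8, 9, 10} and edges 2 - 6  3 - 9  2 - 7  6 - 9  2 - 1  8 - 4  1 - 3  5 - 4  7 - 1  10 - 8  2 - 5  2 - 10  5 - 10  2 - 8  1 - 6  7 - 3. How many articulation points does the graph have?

1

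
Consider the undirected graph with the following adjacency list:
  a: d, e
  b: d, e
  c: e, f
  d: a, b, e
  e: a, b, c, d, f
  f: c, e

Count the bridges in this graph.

The edges on the cycle e-c-f-e are not bridges since each lies on that cycle.
Every edge lies on some cycle, so there are no bridges.

0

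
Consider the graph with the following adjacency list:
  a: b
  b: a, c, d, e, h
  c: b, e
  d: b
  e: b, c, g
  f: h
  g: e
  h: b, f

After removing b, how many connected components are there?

With b gone, the remaining components are: {a}; {d}; {f, h}; {c, e, g}.
That is 4 components.

4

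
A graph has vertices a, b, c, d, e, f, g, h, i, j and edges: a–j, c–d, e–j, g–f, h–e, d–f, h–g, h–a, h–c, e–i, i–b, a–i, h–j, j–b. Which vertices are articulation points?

h

Removing h increases the component count from 1 to 2, so h is a cut vertex.
By contrast removing d leaves 1 component; it is not a cut vertex. No other vertex is a cut vertex either.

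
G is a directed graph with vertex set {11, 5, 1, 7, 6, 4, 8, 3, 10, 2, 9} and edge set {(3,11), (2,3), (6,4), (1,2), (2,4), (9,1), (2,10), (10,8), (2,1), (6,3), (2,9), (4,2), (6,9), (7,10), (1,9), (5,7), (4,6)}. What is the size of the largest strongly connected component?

{1, 2, 4, 6, 9} are all mutually reachable — one SCC of size 5.
{11} is an SCC by itself.
{7} is an SCC by itself.
{5} is an SCC by itself.
{10} is an SCC by itself.
(and 2 more singleton SCCs)
The largest has 5 vertices.

5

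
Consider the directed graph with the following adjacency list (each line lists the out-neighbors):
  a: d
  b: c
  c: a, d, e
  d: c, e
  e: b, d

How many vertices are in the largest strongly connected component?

5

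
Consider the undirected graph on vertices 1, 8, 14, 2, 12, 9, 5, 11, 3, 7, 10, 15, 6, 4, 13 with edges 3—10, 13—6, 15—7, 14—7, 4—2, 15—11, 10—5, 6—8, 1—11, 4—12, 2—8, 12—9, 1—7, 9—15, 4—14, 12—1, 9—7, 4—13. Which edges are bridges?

The edges on the cycle 12-9-15-11-1-12 are not bridges since each lies on that cycle.
But removing 10—5 disconnects 10 from 5; removing 3—10 disconnects 3 from 10 — these are bridges.

10-3, 10-5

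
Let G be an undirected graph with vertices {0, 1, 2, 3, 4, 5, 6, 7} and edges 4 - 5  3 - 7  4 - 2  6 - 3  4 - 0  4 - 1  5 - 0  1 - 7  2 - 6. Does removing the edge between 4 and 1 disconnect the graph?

No

After removing 4 - 1, the path 4-2-6-3-7-1 still connects them, so the edge is not a bridge.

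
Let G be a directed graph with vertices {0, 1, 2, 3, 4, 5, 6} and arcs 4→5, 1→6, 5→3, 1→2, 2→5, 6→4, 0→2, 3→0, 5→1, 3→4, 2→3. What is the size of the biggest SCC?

7

{0, 1, 2, 3, 4, 5, 6} are all mutually reachable — one SCC of size 7.
The largest has 7 vertices.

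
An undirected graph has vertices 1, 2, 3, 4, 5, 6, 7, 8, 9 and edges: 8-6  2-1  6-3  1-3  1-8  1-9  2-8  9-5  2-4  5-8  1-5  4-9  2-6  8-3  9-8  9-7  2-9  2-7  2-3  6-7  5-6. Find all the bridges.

none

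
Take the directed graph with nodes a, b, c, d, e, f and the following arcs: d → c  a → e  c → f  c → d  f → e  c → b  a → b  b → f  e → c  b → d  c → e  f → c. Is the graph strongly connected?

No

There is no directed path from b to a, so the graph is not strongly connected.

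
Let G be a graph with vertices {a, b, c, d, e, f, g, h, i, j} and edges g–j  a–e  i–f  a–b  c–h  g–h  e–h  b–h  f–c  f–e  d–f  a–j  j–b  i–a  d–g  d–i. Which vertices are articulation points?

none

Removing g, for instance, still leaves 1 component. No single vertex removal increases the component count — the graph has no articulation points.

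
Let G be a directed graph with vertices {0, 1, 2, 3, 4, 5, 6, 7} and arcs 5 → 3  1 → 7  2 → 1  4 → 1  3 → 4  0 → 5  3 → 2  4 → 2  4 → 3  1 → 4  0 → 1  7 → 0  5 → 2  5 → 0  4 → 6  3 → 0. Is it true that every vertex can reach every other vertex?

No

There is no directed path from 6 to 3, so the graph is not strongly connected.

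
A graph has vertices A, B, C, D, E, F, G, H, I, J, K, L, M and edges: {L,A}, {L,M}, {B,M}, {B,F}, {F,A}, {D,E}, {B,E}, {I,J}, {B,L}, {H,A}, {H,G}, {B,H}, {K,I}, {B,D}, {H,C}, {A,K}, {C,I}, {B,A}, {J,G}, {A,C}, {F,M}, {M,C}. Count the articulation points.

Removing B increases the component count from 1 to 2, so B is a cut vertex.
By contrast removing I leaves 1 component; it is not a cut vertex. No other vertex is a cut vertex either.

1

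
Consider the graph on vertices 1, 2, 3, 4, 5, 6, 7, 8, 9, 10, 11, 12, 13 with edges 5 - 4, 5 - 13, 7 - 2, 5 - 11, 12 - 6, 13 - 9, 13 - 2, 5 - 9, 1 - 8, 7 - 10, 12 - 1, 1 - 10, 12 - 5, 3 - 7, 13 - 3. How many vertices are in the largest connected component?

Starting from 1 we can reach 1, 2, 3, 4, 5, 6, 7, 8, 9, 10, 11, 12, 13. That is one component of size 13.
The largest has 13 vertices.

13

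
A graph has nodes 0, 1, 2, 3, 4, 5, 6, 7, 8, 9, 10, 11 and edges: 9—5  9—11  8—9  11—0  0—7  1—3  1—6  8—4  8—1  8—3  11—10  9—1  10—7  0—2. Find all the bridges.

The edges on the cycle 11-10-7-0-11 are not bridges since each lies on that cycle.
But removing 8—4 disconnects 8 from 4; removing 5—9 disconnects 5 from 9; removing 2—0 disconnects 2 from 0; removing 11—9 disconnects 11 from 9 — these are bridges.
In total 5 edges are bridges.

0-2, 1-6, 11-9, 4-8, 5-9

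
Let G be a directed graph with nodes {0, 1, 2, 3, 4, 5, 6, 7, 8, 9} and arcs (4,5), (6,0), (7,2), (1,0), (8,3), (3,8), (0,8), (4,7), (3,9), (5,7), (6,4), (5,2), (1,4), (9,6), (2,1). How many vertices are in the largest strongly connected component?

10

{0, 1, 2, 3, 4, 5, 6, 7, 8, 9} are all mutually reachable — one SCC of size 10.
The largest has 10 vertices.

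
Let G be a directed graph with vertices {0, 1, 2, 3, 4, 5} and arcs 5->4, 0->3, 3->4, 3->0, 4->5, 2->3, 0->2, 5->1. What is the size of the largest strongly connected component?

{0, 2, 3} are all mutually reachable — one SCC of size 3.
{4, 5} are all mutually reachable — one SCC of size 2.
{1} is an SCC by itself.
The largest has 3 vertices.

3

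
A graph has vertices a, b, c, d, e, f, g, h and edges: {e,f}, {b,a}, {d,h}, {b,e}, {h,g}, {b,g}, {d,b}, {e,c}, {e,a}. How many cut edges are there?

2

The edges on the cycle b-e-a-b are not bridges since each lies on that cycle.
But removing e—c disconnects e from c; removing e—f disconnects e from f — these are bridges.
That makes 2 bridges.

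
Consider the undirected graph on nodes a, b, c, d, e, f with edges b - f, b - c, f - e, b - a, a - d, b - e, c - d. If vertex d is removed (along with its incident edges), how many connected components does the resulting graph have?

1

With d gone, the remaining components are: {a, b, c, e, f}.
That is 1 component.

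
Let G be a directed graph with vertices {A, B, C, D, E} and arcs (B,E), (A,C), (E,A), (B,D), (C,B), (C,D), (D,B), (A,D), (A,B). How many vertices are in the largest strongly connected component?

5

{A, B, C, D, E} are all mutually reachable — one SCC of size 5.
The largest has 5 vertices.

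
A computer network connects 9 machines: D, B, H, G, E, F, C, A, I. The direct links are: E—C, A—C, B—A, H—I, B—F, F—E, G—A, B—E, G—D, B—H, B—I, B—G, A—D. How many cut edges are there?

0

The edges on the cycle B-H-I-B are not bridges since each lies on that cycle.
Every edge lies on some cycle, so there are no bridges.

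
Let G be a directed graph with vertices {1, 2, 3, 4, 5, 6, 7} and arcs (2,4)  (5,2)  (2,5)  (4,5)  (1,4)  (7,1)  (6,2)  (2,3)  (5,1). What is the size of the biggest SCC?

4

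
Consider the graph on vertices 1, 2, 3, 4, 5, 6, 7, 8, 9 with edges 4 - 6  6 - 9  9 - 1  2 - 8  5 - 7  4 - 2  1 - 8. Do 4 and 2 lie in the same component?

Yes

From 4 we can reach 1, 2, 4, 6, 8, 9, which includes 2.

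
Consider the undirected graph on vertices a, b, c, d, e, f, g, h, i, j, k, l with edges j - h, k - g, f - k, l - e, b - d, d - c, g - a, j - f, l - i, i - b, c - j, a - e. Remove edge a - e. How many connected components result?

1

a and e are still connected via a-g-k-f-j-c-d-b-i-l-e, so the component count stays at 1.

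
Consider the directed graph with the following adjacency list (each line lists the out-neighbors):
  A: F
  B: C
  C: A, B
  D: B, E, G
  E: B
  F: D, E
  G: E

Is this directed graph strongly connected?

From B we can reach every vertex (A, B, C, D, E, F, G), and every vertex can reach B (A, B, C, D, E, F, G). So the whole graph is one strongly connected component.

Yes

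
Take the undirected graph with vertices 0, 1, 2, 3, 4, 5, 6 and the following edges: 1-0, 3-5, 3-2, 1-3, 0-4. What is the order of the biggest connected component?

6

6 is isolated — a component by itself.
Starting from 0 we can reach 0, 1, 2, 3, 4, 5. That is one component of size 6.
The largest has 6 vertices.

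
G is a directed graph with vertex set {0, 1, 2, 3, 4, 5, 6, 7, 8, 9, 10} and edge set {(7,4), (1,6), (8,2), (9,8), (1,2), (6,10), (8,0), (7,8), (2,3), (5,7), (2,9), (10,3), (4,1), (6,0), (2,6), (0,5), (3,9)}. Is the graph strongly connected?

Yes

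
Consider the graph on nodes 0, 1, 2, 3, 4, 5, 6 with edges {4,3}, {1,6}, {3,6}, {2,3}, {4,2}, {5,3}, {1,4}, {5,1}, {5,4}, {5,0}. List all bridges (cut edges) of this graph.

0-5

The edges on the cycle 5-1-6-3-4-5 are not bridges since each lies on that cycle.
But removing 0—5 disconnects 0 from 5 — this is a bridge.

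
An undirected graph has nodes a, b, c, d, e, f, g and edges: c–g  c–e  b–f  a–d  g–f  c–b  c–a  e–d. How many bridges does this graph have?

0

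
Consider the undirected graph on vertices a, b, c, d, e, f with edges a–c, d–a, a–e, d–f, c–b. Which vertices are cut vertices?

a, c, d

Removing a increases the component count from 1 to 3, so a is a cut vertex.
Removing c increases the component count from 1 to 2, so c is a cut vertex.
Removing d increases the component count from 1 to 2, so d is a cut vertex.
By contrast removing e leaves 1 component; it is not a cut vertex. No other vertex is a cut vertex either.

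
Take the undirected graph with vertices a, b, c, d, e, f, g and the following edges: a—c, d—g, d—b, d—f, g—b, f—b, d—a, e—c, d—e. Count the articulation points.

1

Removing d increases the component count from 1 to 2, so d is a cut vertex.
By contrast removing f leaves 1 component; it is not a cut vertex. No other vertex is a cut vertex either.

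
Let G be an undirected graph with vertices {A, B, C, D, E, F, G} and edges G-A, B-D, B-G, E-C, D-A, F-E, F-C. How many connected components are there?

Starting from C we can reach C, E, F. That is one component of size 3.
Starting from A we can reach A, B, D, G. That is one component of size 4.
Total: 2 components.

2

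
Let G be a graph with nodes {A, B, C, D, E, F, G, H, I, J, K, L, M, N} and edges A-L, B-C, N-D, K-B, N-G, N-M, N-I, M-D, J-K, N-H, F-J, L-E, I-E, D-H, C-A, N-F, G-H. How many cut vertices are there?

1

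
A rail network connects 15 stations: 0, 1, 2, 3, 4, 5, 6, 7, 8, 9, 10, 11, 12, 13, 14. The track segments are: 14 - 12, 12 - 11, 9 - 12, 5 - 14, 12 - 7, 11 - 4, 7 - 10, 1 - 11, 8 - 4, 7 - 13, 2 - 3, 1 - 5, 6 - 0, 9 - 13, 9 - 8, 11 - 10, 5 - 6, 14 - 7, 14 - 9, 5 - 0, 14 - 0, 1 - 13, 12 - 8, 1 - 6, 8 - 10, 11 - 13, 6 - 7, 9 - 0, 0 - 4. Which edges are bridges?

2-3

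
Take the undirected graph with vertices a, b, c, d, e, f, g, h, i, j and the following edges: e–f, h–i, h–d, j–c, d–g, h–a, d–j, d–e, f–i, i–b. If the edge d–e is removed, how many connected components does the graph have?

d and e are still connected via d-h-i-f-e, so the component count stays at 1.

1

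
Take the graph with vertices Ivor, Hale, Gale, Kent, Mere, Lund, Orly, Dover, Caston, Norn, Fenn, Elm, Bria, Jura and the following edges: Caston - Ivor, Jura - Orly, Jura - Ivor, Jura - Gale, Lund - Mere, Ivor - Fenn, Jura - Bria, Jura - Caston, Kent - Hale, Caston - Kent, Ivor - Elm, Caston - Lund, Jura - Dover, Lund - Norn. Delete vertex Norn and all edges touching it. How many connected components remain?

1

With Norn gone, the remaining components are: {Elm, Bria, Fenn, Gale, Hale, Ivor, Jura, Kent, Lund, Mere, Orly, Dover, Caston}.
That is 1 component.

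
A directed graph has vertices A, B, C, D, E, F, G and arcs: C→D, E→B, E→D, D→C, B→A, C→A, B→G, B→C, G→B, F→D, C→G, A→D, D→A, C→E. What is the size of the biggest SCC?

6

{A, B, C, D, E, G} are all mutually reachable — one SCC of size 6.
{F} is an SCC by itself.
The largest has 6 vertices.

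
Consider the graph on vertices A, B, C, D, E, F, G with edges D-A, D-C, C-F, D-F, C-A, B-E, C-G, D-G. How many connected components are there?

2

Starting from B we can reach B, E. That is one component of size 2.
Starting from A we can reach A, C, D, F, G. That is one component of size 5.
Total: 2 components.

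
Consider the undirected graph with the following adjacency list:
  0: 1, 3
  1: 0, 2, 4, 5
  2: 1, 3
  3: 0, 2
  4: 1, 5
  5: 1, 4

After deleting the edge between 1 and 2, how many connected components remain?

1 and 2 are still connected via 1-0-3-2, so the component count stays at 1.

1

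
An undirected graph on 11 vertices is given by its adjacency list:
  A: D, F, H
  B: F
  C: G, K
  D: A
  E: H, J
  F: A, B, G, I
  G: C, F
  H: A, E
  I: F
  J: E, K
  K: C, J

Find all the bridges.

A-D, B-F, F-I

The edges on the cycle J-E-H-A-F-G-C-K-J are not bridges since each lies on that cycle.
But removing I-F disconnects I from F; removing B-F disconnects B from F; removing D-A disconnects D from A — these are bridges.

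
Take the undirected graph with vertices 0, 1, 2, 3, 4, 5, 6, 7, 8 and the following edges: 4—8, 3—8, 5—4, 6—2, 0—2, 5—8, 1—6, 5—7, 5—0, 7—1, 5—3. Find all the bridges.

The edges on the cycle 5-3-8-5 are not bridges since each lies on that cycle.
Every edge lies on some cycle, so there are no bridges.

none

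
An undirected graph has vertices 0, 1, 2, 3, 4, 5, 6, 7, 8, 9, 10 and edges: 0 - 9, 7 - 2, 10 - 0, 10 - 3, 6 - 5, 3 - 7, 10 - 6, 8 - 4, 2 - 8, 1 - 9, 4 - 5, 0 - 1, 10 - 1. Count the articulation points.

1

Removing 10 increases the component count from 1 to 2, so 10 is a cut vertex.
By contrast removing 3 leaves 1 component; it is not a cut vertex. No other vertex is a cut vertex either.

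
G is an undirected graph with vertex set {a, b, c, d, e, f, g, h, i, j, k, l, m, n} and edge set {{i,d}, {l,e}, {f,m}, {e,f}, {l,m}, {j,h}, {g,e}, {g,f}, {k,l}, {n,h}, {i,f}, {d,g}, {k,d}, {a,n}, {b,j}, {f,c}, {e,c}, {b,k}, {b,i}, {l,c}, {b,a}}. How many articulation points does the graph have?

1

Removing b increases the component count from 1 to 2, so b is a cut vertex.
By contrast removing c leaves 1 component; it is not a cut vertex. No other vertex is a cut vertex either.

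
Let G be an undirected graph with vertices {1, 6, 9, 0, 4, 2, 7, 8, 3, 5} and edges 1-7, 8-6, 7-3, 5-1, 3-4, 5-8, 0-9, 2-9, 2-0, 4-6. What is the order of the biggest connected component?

Starting from 0 we can reach 0, 2, 9. That is one component of size 3.
Starting from 1 we can reach 1, 3, 4, 5, 6, 7, 8. That is one component of size 7.
The largest has 7 vertices.

7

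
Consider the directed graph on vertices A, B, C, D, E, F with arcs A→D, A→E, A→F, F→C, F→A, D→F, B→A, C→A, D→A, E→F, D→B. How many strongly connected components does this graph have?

{A, B, C, D, E, F} are all mutually reachable — one SCC of size 6.
That gives 1 strongly connected component.

1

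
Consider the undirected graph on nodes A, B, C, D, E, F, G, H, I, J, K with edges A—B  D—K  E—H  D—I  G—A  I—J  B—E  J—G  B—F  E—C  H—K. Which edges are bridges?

The edges on the cycle D-I-J-G-A-B-E-H-K-D are not bridges since each lies on that cycle.
But removing C—E disconnects C from E; removing F—B disconnects F from B — these are bridges.

B-F, C-E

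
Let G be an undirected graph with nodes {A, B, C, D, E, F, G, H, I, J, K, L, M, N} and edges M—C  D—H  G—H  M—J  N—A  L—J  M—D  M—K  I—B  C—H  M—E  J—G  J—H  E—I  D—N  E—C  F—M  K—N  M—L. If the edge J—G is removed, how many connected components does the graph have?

1

J and G are still connected via J-H-G, so the component count stays at 1.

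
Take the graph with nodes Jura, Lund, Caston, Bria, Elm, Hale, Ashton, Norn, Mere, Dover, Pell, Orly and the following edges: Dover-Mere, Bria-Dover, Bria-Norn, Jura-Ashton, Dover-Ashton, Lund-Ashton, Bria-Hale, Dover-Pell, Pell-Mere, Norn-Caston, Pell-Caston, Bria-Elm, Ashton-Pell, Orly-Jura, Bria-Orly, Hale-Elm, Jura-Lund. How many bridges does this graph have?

The edges on the cycle Bria-Hale-Elm-Bria are not bridges since each lies on that cycle.
Every edge lies on some cycle, so there are no bridges.

0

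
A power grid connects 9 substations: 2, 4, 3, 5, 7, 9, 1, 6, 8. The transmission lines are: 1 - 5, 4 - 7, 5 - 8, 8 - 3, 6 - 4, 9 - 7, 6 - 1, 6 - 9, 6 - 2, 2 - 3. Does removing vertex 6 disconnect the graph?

Deleting 6 raises the number of components from 1 to 2, so 6 is a cut vertex.

Yes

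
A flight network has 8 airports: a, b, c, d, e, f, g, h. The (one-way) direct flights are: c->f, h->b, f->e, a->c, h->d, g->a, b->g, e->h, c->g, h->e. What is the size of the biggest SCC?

7

{a, b, c, e, f, g, h} are all mutually reachable — one SCC of size 7.
{d} is an SCC by itself.
The largest has 7 vertices.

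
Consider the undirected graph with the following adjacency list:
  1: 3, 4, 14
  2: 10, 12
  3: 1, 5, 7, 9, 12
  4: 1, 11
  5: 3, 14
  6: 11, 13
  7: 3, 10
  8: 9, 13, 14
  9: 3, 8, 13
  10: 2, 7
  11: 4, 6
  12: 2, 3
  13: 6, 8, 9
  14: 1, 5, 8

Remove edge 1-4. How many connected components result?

1

1 and 4 are still connected via 1-3-9-13-6-11-4, so the component count stays at 1.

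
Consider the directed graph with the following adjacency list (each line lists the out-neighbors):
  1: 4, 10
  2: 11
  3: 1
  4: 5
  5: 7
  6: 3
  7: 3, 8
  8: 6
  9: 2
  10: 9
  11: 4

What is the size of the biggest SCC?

11

{1, 2, 3, 4, 5, 6, 7, 8, 9, 10, 11} are all mutually reachable — one SCC of size 11.
The largest has 11 vertices.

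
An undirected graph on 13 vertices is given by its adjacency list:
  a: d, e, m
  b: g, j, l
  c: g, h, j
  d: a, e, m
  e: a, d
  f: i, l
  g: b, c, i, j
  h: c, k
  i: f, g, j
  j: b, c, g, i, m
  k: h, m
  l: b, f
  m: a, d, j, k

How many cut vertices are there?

1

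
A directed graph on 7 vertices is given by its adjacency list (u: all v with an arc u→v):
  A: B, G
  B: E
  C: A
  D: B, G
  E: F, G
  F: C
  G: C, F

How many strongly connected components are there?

{A, B, C, E, F, G} are all mutually reachable — one SCC of size 6.
{D} is an SCC by itself.
That gives 2 strongly connected components.

2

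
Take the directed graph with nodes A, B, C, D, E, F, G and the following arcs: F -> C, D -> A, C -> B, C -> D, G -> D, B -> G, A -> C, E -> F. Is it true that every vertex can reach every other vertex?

No

There is no directed path from D to E, so the graph is not strongly connected.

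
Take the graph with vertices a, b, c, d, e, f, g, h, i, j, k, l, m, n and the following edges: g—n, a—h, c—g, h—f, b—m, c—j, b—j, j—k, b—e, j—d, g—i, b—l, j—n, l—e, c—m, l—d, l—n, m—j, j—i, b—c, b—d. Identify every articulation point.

Removing h increases the component count from 2 to 3, so h is a cut vertex.
Removing j increases the component count from 2 to 3, so j is a cut vertex.
By contrast removing b leaves 2 components; it is not a cut vertex. No other vertex is a cut vertex either.

h, j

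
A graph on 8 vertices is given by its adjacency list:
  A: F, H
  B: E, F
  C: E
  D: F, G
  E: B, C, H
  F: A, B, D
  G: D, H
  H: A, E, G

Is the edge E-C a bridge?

Yes

Removing E-C leaves no path between E and C: the component count goes from 1 to 2. So it is a bridge.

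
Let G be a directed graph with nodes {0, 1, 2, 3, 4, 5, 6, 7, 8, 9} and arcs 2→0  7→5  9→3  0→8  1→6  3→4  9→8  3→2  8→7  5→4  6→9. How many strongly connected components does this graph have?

{4} is an SCC by itself.
{5} is an SCC by itself.
{3} is an SCC by itself.
{0} is an SCC by itself.
{9} is an SCC by itself.
(and 5 more singleton SCCs)
That gives 10 strongly connected components.

10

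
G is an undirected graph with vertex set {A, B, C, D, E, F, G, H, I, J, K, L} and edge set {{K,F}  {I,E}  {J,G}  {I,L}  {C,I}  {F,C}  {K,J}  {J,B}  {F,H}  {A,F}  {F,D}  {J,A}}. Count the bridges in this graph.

8

The edges on the cycle K-J-A-F-K are not bridges since each lies on that cycle.
But removing F - C disconnects F from C; removing L - I disconnects L from I; removing J - B disconnects J from B; removing F - H disconnects F from H — these are bridges.
In total 8 edges are bridges.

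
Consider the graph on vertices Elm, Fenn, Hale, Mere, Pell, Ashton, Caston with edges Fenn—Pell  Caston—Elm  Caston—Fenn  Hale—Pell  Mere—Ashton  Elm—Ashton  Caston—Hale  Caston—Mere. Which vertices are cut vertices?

Caston

Removing Caston increases the component count from 1 to 2, so Caston is a cut vertex.
By contrast removing Ashton leaves 1 component; it is not a cut vertex. No other vertex is a cut vertex either.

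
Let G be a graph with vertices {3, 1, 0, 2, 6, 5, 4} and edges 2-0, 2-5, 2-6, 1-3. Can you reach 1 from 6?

The component containing 6 is {0, 2, 5, 6}, and 1 is not in it.

No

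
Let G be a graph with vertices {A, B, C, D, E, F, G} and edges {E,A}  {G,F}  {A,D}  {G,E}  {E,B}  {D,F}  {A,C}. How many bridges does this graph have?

2

The edges on the cycle G-E-A-D-F-G are not bridges since each lies on that cycle.
But removing E–B disconnects E from B; removing A–C disconnects A from C — these are bridges.
That makes 2 bridges.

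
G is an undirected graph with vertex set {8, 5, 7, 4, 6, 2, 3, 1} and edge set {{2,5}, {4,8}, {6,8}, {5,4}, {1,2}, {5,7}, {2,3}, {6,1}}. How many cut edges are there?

2

The edges on the cycle 6-1-2-5-4-8-6 are not bridges since each lies on that cycle.
But removing 5–7 disconnects 5 from 7; removing 2–3 disconnects 2 from 3 — these are bridges.
That makes 2 bridges.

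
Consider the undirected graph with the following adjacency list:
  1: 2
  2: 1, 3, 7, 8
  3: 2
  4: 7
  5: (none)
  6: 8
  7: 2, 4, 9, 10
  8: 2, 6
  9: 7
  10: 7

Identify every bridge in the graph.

removing 10-7 disconnects 10 from 7; removing 4-7 disconnects 4 from 7; removing 2-7 disconnects 2 from 7; removing 2-8 disconnects 2 from 8 — these are bridges.
In total 8 edges are bridges.

1-2, 10-7, 2-3, 2-7, 2-8, 4-7, 6-8, 7-9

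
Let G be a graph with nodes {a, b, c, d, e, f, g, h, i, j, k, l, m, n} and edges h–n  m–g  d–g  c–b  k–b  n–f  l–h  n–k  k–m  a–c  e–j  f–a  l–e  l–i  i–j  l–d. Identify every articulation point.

l

Removing l increases the component count from 1 to 2, so l is a cut vertex.
By contrast removing k leaves 1 component; it is not a cut vertex. No other vertex is a cut vertex either.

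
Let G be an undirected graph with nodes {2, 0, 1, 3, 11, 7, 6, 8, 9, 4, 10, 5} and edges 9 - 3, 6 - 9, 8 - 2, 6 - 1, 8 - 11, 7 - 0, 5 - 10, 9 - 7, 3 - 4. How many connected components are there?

Starting from 5 we can reach 5, 10. That is one component of size 2.
Starting from 2 we can reach 2, 8, 11. That is one component of size 3.
Starting from 0 we can reach 0, 1, 3, 4, 6, 7, 9. That is one component of size 7.
Total: 3 components.

3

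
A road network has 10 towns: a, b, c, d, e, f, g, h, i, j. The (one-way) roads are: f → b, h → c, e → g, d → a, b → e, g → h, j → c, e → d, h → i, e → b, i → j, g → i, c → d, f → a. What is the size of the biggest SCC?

2

{b, e} are all mutually reachable — one SCC of size 2.
{d} is an SCC by itself.
{c} is an SCC by itself.
{i} is an SCC by itself.
{a} is an SCC by itself.
(and 4 more singleton SCCs)
The largest has 2 vertices.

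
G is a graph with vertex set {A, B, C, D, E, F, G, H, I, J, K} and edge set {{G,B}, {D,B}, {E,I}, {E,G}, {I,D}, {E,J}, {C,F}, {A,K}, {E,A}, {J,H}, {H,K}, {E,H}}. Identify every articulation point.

E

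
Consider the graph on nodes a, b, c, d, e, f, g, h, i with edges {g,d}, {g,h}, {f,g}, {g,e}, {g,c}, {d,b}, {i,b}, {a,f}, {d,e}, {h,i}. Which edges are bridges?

The edges on the cycle g-d-e-g are not bridges since each lies on that cycle.
But removing a-f disconnects a from f; removing c-g disconnects c from g; removing f-g disconnects f from g — these are bridges.

a-f, c-g, f-g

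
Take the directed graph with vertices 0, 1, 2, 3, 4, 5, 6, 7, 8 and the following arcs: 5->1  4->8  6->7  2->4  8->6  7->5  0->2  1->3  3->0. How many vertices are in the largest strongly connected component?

9

{0, 1, 2, 3, 4, 5, 6, 7, 8} are all mutually reachable — one SCC of size 9.
The largest has 9 vertices.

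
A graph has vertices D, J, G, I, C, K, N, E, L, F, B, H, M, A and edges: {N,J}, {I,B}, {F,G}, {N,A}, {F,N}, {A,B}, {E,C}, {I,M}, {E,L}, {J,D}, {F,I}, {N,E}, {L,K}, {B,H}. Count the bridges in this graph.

The edges on the cycle F-N-A-B-I-F are not bridges since each lies on that cycle.
But removing N - E disconnects N from E; removing G - F disconnects G from F; removing L - K disconnects L from K; removing E - L disconnects E from L — these are bridges.
In total 9 edges are bridges.

9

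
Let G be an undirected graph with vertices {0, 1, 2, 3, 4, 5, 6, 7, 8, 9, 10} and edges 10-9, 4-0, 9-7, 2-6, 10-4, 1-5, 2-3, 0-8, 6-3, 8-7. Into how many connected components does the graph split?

Starting from 1 we can reach 1, 5. That is one component of size 2.
Starting from 2 we can reach 2, 3, 6. That is one component of size 3.
Starting from 0 we can reach 0, 4, 7, 8, 9, 10. That is one component of size 6.
Total: 3 components.

3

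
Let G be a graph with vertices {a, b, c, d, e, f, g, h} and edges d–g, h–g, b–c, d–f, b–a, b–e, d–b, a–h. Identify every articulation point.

Removing b increases the component count from 1 to 3, so b is a cut vertex.
Removing d increases the component count from 1 to 2, so d is a cut vertex.
By contrast removing h leaves 1 component; it is not a cut vertex. No other vertex is a cut vertex either.

b, d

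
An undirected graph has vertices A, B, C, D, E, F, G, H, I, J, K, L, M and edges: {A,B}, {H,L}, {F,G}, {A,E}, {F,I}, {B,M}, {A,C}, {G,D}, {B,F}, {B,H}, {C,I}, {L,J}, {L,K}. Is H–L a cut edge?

Yes

Removing H–L leaves no path between H and L: the component count goes from 1 to 2. So it is a bridge.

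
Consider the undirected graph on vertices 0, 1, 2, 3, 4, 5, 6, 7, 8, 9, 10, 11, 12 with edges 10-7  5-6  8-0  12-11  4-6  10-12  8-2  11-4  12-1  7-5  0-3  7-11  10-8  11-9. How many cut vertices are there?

Removing 0 increases the component count from 1 to 2, so 0 is a cut vertex.
Removing 8 increases the component count from 1 to 3, so 8 is a cut vertex.
Removing 10 increases the component count from 1 to 2, so 10 is a cut vertex.
Likewise 11, 12 are cut vertices.
By contrast removing 2 leaves 1 component; it is not a cut vertex. No other vertex is a cut vertex either.

5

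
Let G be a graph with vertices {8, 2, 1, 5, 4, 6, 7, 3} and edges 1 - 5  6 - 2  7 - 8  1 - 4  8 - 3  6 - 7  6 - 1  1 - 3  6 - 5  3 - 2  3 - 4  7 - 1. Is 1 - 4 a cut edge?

No

After removing 1 - 4, the path 1-3-4 still connects them, so the edge is not a bridge.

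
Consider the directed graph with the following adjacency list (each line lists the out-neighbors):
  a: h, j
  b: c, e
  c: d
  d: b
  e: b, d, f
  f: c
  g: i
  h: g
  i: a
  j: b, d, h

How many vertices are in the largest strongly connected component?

{b, c, d, e, f} are all mutually reachable — one SCC of size 5.
{a, g, h, i, j} are all mutually reachable — one SCC of size 5.
The largest has 5 vertices.

5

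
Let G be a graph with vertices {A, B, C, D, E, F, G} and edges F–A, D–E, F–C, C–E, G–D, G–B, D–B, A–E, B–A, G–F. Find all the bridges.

The edges on the cycle D-B-A-E-D are not bridges since each lies on that cycle.
Every edge lies on some cycle, so there are no bridges.

none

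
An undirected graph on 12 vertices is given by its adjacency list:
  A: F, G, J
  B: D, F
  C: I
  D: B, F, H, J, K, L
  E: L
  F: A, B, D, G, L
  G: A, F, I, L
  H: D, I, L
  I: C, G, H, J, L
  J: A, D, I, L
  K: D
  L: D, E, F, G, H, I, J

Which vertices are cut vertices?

D, I, L

Removing D increases the component count from 1 to 2, so D is a cut vertex.
Removing I increases the component count from 1 to 2, so I is a cut vertex.
Removing L increases the component count from 1 to 2, so L is a cut vertex.
By contrast removing B leaves 1 component; it is not a cut vertex. No other vertex is a cut vertex either.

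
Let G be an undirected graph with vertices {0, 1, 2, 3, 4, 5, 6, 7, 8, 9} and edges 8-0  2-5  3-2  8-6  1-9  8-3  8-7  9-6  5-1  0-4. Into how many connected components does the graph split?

1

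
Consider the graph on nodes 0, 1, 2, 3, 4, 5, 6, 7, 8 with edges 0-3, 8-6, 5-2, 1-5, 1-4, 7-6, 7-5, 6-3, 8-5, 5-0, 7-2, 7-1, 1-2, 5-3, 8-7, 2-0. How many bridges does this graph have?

1

The edges on the cycle 7-1-2-0-3-5-7 are not bridges since each lies on that cycle.
But removing 1-4 disconnects 1 from 4 — this is a bridge.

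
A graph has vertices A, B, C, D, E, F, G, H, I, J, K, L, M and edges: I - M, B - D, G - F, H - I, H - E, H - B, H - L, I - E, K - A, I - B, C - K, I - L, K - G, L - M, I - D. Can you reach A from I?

The component containing I is {B, D, E, H, I, L, M}, and A is not in it.

No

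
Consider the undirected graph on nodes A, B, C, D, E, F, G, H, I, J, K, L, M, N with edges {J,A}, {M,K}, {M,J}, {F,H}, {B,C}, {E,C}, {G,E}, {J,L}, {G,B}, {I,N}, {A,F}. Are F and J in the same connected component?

From F we can reach A, F, H, J, K, L, M, which includes J.

Yes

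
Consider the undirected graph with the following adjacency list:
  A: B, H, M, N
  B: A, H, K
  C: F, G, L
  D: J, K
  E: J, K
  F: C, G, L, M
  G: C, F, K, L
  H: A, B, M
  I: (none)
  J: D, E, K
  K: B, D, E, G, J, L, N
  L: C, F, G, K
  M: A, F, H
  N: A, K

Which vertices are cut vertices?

Removing K increases the component count from 2 to 3, so K is a cut vertex.
By contrast removing F leaves 2 components; it is not a cut vertex. No other vertex is a cut vertex either.

K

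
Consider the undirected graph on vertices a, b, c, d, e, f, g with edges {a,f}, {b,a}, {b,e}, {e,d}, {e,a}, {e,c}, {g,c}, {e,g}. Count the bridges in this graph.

The edges on the cycle b-e-a-b are not bridges since each lies on that cycle.
But removing f-a disconnects f from a; removing e-d disconnects e from d — these are bridges.
That makes 2 bridges.

2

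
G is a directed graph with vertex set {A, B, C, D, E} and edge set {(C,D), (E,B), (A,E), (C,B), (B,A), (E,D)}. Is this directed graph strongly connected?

No

There is no directed path from A to C, so the graph is not strongly connected.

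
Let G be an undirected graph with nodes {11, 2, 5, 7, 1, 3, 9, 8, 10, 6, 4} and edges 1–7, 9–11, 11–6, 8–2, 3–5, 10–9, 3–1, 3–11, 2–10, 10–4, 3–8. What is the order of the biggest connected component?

Starting from 1 we can reach 1, 2, 3, 4, 5, 6, 7, 8, 9, 10, 11. That is one component of size 11.
The largest has 11 vertices.

11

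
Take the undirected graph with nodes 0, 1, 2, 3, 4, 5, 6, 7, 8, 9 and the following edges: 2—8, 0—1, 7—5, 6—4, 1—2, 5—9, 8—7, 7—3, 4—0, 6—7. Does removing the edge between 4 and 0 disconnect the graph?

No

After removing 4—0, the path 4-6-7-8-2-1-0 still connects them, so the edge is not a bridge.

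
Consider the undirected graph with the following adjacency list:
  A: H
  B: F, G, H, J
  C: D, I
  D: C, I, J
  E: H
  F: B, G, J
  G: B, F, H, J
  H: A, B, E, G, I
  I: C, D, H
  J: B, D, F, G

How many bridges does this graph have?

2

The edges on the cycle B-F-G-B are not bridges since each lies on that cycle.
But removing E-H disconnects E from H; removing A-H disconnects A from H — these are bridges.
That makes 2 bridges.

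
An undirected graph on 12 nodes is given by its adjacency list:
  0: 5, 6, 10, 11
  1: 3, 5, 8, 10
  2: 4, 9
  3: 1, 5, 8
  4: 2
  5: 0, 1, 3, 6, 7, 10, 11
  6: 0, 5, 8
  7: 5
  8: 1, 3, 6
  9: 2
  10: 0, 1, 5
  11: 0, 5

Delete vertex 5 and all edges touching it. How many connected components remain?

With 5 gone, the remaining components are: {7}; {2, 4, 9}; {0, 1, 3, 6, 8, 10, 11}.
That is 3 components.

3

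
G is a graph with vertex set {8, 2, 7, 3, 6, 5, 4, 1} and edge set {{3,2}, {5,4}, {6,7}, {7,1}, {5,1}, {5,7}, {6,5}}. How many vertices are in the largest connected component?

8 is isolated — a component by itself.
Starting from 2 we can reach 2, 3. That is one component of size 2.
Starting from 1 we can reach 1, 4, 5, 6, 7. That is one component of size 5.
The largest has 5 vertices.

5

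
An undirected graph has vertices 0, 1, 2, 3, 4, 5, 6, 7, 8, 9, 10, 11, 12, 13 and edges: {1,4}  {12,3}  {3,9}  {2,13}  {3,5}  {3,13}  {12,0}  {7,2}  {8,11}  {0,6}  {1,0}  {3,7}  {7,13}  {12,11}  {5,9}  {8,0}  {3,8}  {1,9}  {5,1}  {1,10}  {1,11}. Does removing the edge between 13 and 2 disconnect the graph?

No

After removing 13 - 2, the path 13-7-2 still connects them, so the edge is not a bridge.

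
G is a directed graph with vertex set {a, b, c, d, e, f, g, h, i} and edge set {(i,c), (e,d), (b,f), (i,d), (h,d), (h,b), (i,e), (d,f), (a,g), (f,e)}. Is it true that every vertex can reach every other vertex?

No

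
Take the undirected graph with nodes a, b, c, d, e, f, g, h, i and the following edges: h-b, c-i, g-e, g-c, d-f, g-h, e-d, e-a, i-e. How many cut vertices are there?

4

Removing d increases the component count from 1 to 2, so d is a cut vertex.
Removing e increases the component count from 1 to 3, so e is a cut vertex.
Removing g increases the component count from 1 to 2, so g is a cut vertex.
Likewise h is a cut vertex.
By contrast removing a leaves 1 component; it is not a cut vertex. No other vertex is a cut vertex either.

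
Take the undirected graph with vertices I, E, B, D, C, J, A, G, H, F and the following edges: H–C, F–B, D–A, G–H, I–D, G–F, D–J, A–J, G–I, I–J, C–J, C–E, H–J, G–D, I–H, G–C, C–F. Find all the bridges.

B-F, C-E

The edges on the cycle G-I-H-J-C-G are not bridges since each lies on that cycle.
But removing C–E disconnects C from E; removing B–F disconnects B from F — these are bridges.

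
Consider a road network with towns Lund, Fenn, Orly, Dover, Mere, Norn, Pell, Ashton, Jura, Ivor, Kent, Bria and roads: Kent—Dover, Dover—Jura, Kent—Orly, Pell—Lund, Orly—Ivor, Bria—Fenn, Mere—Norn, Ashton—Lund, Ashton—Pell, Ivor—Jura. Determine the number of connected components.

4

Starting from Bria we can reach Bria, Fenn. That is one component of size 2.
Starting from Mere we can reach Mere, Norn. That is one component of size 2.
Starting from Lund we can reach Lund, Pell, Ashton. That is one component of size 3.
Starting from Ivor we can reach Ivor, Jura, Kent, Orly, Dover. That is one component of size 5.
Total: 4 components.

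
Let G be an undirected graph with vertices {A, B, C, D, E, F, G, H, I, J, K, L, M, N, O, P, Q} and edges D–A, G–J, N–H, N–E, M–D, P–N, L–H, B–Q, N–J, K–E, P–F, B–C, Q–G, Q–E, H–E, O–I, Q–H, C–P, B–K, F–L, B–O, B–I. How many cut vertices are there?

2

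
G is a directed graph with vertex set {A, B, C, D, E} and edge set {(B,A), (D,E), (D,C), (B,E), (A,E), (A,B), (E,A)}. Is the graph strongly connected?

No

There is no directed path from A to D, so the graph is not strongly connected.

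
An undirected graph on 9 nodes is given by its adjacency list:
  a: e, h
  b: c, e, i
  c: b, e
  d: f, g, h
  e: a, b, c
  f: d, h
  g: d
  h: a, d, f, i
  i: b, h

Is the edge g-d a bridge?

Yes

Removing g-d leaves no path between g and d: the component count goes from 1 to 2. So it is a bridge.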